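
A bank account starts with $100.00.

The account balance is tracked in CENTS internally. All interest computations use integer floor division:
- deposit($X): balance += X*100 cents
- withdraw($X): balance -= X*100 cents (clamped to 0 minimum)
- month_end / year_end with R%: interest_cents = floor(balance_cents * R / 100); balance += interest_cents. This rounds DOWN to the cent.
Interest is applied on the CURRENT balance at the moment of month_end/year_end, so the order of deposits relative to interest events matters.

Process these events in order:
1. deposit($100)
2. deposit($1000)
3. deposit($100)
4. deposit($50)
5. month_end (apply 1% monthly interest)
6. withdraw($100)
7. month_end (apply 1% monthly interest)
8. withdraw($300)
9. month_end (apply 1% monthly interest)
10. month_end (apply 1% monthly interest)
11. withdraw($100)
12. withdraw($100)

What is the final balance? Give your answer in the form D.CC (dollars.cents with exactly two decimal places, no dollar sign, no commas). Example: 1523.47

Answer: 795.74

Derivation:
After 1 (deposit($100)): balance=$200.00 total_interest=$0.00
After 2 (deposit($1000)): balance=$1200.00 total_interest=$0.00
After 3 (deposit($100)): balance=$1300.00 total_interest=$0.00
After 4 (deposit($50)): balance=$1350.00 total_interest=$0.00
After 5 (month_end (apply 1% monthly interest)): balance=$1363.50 total_interest=$13.50
After 6 (withdraw($100)): balance=$1263.50 total_interest=$13.50
After 7 (month_end (apply 1% monthly interest)): balance=$1276.13 total_interest=$26.13
After 8 (withdraw($300)): balance=$976.13 total_interest=$26.13
After 9 (month_end (apply 1% monthly interest)): balance=$985.89 total_interest=$35.89
After 10 (month_end (apply 1% monthly interest)): balance=$995.74 total_interest=$45.74
After 11 (withdraw($100)): balance=$895.74 total_interest=$45.74
After 12 (withdraw($100)): balance=$795.74 total_interest=$45.74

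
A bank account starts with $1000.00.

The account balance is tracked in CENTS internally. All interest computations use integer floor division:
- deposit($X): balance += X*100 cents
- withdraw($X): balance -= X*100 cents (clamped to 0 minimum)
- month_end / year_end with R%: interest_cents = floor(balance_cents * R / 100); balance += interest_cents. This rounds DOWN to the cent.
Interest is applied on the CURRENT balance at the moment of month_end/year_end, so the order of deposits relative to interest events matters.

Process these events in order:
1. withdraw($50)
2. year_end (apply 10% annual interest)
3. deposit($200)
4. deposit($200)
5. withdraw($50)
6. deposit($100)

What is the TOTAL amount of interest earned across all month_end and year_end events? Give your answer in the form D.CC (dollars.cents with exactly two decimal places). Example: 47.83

Answer: 95.00

Derivation:
After 1 (withdraw($50)): balance=$950.00 total_interest=$0.00
After 2 (year_end (apply 10% annual interest)): balance=$1045.00 total_interest=$95.00
After 3 (deposit($200)): balance=$1245.00 total_interest=$95.00
After 4 (deposit($200)): balance=$1445.00 total_interest=$95.00
After 5 (withdraw($50)): balance=$1395.00 total_interest=$95.00
After 6 (deposit($100)): balance=$1495.00 total_interest=$95.00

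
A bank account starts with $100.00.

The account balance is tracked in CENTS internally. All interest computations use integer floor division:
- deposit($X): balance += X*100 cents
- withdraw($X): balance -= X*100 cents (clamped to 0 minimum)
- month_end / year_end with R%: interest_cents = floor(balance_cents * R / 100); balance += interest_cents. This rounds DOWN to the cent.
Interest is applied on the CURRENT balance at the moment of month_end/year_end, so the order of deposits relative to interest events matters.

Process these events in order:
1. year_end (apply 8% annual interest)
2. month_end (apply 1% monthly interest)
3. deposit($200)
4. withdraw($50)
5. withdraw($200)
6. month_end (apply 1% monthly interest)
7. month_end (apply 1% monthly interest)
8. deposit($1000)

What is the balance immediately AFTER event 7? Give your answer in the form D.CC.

After 1 (year_end (apply 8% annual interest)): balance=$108.00 total_interest=$8.00
After 2 (month_end (apply 1% monthly interest)): balance=$109.08 total_interest=$9.08
After 3 (deposit($200)): balance=$309.08 total_interest=$9.08
After 4 (withdraw($50)): balance=$259.08 total_interest=$9.08
After 5 (withdraw($200)): balance=$59.08 total_interest=$9.08
After 6 (month_end (apply 1% monthly interest)): balance=$59.67 total_interest=$9.67
After 7 (month_end (apply 1% monthly interest)): balance=$60.26 total_interest=$10.26

Answer: 60.26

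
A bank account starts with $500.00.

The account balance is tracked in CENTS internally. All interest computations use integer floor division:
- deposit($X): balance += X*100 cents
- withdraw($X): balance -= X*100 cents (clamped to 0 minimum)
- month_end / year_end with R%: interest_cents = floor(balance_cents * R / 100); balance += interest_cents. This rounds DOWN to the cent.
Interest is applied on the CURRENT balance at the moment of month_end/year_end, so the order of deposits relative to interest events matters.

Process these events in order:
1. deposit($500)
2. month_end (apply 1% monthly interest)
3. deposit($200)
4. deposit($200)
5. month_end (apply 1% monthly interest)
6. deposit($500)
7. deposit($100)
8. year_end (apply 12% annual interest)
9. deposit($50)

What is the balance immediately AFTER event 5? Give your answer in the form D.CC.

Answer: 1424.10

Derivation:
After 1 (deposit($500)): balance=$1000.00 total_interest=$0.00
After 2 (month_end (apply 1% monthly interest)): balance=$1010.00 total_interest=$10.00
After 3 (deposit($200)): balance=$1210.00 total_interest=$10.00
After 4 (deposit($200)): balance=$1410.00 total_interest=$10.00
After 5 (month_end (apply 1% monthly interest)): balance=$1424.10 total_interest=$24.10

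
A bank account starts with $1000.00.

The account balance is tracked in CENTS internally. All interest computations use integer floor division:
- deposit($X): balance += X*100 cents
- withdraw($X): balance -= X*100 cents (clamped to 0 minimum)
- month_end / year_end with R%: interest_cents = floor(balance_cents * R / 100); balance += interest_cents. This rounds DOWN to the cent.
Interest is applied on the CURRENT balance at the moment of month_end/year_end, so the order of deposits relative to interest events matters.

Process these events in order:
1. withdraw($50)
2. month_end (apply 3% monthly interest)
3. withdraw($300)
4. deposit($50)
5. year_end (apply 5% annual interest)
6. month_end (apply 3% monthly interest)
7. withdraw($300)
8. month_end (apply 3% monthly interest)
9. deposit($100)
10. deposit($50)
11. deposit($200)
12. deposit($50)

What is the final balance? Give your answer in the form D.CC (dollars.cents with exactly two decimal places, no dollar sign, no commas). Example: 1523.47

Answer: 902.49

Derivation:
After 1 (withdraw($50)): balance=$950.00 total_interest=$0.00
After 2 (month_end (apply 3% monthly interest)): balance=$978.50 total_interest=$28.50
After 3 (withdraw($300)): balance=$678.50 total_interest=$28.50
After 4 (deposit($50)): balance=$728.50 total_interest=$28.50
After 5 (year_end (apply 5% annual interest)): balance=$764.92 total_interest=$64.92
After 6 (month_end (apply 3% monthly interest)): balance=$787.86 total_interest=$87.86
After 7 (withdraw($300)): balance=$487.86 total_interest=$87.86
After 8 (month_end (apply 3% monthly interest)): balance=$502.49 total_interest=$102.49
After 9 (deposit($100)): balance=$602.49 total_interest=$102.49
After 10 (deposit($50)): balance=$652.49 total_interest=$102.49
After 11 (deposit($200)): balance=$852.49 total_interest=$102.49
After 12 (deposit($50)): balance=$902.49 total_interest=$102.49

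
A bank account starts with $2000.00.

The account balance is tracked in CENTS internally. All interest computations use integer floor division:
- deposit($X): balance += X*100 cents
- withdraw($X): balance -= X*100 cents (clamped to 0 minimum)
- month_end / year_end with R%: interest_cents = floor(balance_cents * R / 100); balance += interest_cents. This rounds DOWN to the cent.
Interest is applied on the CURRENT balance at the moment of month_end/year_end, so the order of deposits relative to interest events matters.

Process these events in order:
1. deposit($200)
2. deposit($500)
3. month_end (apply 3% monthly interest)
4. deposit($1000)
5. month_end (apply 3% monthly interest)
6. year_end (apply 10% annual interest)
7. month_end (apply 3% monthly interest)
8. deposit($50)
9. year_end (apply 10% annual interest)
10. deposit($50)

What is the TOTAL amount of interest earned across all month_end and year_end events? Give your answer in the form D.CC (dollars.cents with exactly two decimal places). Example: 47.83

Answer: 1158.61

Derivation:
After 1 (deposit($200)): balance=$2200.00 total_interest=$0.00
After 2 (deposit($500)): balance=$2700.00 total_interest=$0.00
After 3 (month_end (apply 3% monthly interest)): balance=$2781.00 total_interest=$81.00
After 4 (deposit($1000)): balance=$3781.00 total_interest=$81.00
After 5 (month_end (apply 3% monthly interest)): balance=$3894.43 total_interest=$194.43
After 6 (year_end (apply 10% annual interest)): balance=$4283.87 total_interest=$583.87
After 7 (month_end (apply 3% monthly interest)): balance=$4412.38 total_interest=$712.38
After 8 (deposit($50)): balance=$4462.38 total_interest=$712.38
After 9 (year_end (apply 10% annual interest)): balance=$4908.61 total_interest=$1158.61
After 10 (deposit($50)): balance=$4958.61 total_interest=$1158.61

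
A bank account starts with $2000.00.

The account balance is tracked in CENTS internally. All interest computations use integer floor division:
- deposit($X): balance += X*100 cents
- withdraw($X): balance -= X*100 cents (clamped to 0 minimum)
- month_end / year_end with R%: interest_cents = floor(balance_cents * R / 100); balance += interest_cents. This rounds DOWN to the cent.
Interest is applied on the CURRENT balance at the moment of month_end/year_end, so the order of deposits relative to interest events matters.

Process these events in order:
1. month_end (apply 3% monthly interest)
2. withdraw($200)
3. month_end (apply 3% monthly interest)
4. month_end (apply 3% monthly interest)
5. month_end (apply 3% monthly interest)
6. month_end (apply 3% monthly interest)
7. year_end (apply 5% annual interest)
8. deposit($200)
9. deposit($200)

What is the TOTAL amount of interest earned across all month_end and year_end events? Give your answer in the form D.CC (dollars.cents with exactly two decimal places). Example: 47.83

Answer: 398.10

Derivation:
After 1 (month_end (apply 3% monthly interest)): balance=$2060.00 total_interest=$60.00
After 2 (withdraw($200)): balance=$1860.00 total_interest=$60.00
After 3 (month_end (apply 3% monthly interest)): balance=$1915.80 total_interest=$115.80
After 4 (month_end (apply 3% monthly interest)): balance=$1973.27 total_interest=$173.27
After 5 (month_end (apply 3% monthly interest)): balance=$2032.46 total_interest=$232.46
After 6 (month_end (apply 3% monthly interest)): balance=$2093.43 total_interest=$293.43
After 7 (year_end (apply 5% annual interest)): balance=$2198.10 total_interest=$398.10
After 8 (deposit($200)): balance=$2398.10 total_interest=$398.10
After 9 (deposit($200)): balance=$2598.10 total_interest=$398.10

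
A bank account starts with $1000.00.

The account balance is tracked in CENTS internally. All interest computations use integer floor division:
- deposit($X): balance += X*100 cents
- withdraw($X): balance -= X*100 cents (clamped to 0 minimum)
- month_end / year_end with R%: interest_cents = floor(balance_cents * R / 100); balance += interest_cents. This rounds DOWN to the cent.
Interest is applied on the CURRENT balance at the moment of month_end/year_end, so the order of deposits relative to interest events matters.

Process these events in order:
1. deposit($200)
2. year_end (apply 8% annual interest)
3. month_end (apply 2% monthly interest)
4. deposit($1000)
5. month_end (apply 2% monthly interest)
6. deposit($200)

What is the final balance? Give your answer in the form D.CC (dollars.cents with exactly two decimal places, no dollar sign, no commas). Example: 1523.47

Answer: 2568.35

Derivation:
After 1 (deposit($200)): balance=$1200.00 total_interest=$0.00
After 2 (year_end (apply 8% annual interest)): balance=$1296.00 total_interest=$96.00
After 3 (month_end (apply 2% monthly interest)): balance=$1321.92 total_interest=$121.92
After 4 (deposit($1000)): balance=$2321.92 total_interest=$121.92
After 5 (month_end (apply 2% monthly interest)): balance=$2368.35 total_interest=$168.35
After 6 (deposit($200)): balance=$2568.35 total_interest=$168.35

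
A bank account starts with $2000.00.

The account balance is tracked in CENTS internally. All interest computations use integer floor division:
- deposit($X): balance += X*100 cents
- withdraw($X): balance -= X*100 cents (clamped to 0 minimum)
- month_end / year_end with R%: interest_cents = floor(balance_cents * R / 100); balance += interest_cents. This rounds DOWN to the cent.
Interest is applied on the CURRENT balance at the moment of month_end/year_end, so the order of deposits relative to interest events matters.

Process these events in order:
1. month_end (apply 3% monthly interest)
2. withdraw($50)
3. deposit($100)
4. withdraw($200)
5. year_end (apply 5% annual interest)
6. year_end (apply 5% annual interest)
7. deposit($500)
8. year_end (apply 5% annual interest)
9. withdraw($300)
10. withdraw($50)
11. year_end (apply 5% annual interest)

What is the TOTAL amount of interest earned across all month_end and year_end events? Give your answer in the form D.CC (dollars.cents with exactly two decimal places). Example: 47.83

Answer: 505.35

Derivation:
After 1 (month_end (apply 3% monthly interest)): balance=$2060.00 total_interest=$60.00
After 2 (withdraw($50)): balance=$2010.00 total_interest=$60.00
After 3 (deposit($100)): balance=$2110.00 total_interest=$60.00
After 4 (withdraw($200)): balance=$1910.00 total_interest=$60.00
After 5 (year_end (apply 5% annual interest)): balance=$2005.50 total_interest=$155.50
After 6 (year_end (apply 5% annual interest)): balance=$2105.77 total_interest=$255.77
After 7 (deposit($500)): balance=$2605.77 total_interest=$255.77
After 8 (year_end (apply 5% annual interest)): balance=$2736.05 total_interest=$386.05
After 9 (withdraw($300)): balance=$2436.05 total_interest=$386.05
After 10 (withdraw($50)): balance=$2386.05 total_interest=$386.05
After 11 (year_end (apply 5% annual interest)): balance=$2505.35 total_interest=$505.35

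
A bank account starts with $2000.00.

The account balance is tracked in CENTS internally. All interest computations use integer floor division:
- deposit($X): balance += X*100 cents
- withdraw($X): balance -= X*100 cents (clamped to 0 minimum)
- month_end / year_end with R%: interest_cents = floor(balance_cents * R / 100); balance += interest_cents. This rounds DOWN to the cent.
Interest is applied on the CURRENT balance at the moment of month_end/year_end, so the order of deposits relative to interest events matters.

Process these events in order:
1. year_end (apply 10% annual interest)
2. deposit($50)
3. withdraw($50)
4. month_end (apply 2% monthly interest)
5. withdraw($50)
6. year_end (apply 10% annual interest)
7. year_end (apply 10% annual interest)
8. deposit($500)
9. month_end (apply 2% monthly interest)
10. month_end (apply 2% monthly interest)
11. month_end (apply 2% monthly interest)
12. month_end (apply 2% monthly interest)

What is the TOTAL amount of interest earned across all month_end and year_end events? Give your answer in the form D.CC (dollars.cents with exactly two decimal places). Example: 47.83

After 1 (year_end (apply 10% annual interest)): balance=$2200.00 total_interest=$200.00
After 2 (deposit($50)): balance=$2250.00 total_interest=$200.00
After 3 (withdraw($50)): balance=$2200.00 total_interest=$200.00
After 4 (month_end (apply 2% monthly interest)): balance=$2244.00 total_interest=$244.00
After 5 (withdraw($50)): balance=$2194.00 total_interest=$244.00
After 6 (year_end (apply 10% annual interest)): balance=$2413.40 total_interest=$463.40
After 7 (year_end (apply 10% annual interest)): balance=$2654.74 total_interest=$704.74
After 8 (deposit($500)): balance=$3154.74 total_interest=$704.74
After 9 (month_end (apply 2% monthly interest)): balance=$3217.83 total_interest=$767.83
After 10 (month_end (apply 2% monthly interest)): balance=$3282.18 total_interest=$832.18
After 11 (month_end (apply 2% monthly interest)): balance=$3347.82 total_interest=$897.82
After 12 (month_end (apply 2% monthly interest)): balance=$3414.77 total_interest=$964.77

Answer: 964.77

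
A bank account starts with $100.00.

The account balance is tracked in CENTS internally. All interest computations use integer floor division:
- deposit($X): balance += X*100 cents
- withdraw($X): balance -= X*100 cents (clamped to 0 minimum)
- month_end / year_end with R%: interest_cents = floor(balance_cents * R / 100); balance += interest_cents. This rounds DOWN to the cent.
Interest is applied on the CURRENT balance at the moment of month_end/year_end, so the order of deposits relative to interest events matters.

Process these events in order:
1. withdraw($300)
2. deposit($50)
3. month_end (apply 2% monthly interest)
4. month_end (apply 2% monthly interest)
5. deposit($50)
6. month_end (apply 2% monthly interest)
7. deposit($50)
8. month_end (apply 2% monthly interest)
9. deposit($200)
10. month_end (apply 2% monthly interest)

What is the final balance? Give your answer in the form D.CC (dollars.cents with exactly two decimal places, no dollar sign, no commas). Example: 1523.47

Answer: 364.28

Derivation:
After 1 (withdraw($300)): balance=$0.00 total_interest=$0.00
After 2 (deposit($50)): balance=$50.00 total_interest=$0.00
After 3 (month_end (apply 2% monthly interest)): balance=$51.00 total_interest=$1.00
After 4 (month_end (apply 2% monthly interest)): balance=$52.02 total_interest=$2.02
After 5 (deposit($50)): balance=$102.02 total_interest=$2.02
After 6 (month_end (apply 2% monthly interest)): balance=$104.06 total_interest=$4.06
After 7 (deposit($50)): balance=$154.06 total_interest=$4.06
After 8 (month_end (apply 2% monthly interest)): balance=$157.14 total_interest=$7.14
After 9 (deposit($200)): balance=$357.14 total_interest=$7.14
After 10 (month_end (apply 2% monthly interest)): balance=$364.28 total_interest=$14.28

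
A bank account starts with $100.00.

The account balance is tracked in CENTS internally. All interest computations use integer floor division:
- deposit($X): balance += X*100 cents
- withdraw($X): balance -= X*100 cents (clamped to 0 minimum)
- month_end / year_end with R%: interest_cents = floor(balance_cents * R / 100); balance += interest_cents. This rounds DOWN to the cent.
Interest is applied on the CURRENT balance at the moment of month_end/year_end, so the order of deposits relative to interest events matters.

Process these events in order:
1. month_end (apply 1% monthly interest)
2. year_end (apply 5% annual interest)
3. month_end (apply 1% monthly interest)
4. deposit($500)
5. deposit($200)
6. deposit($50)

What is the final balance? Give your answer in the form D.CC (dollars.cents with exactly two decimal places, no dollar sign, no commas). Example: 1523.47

After 1 (month_end (apply 1% monthly interest)): balance=$101.00 total_interest=$1.00
After 2 (year_end (apply 5% annual interest)): balance=$106.05 total_interest=$6.05
After 3 (month_end (apply 1% monthly interest)): balance=$107.11 total_interest=$7.11
After 4 (deposit($500)): balance=$607.11 total_interest=$7.11
After 5 (deposit($200)): balance=$807.11 total_interest=$7.11
After 6 (deposit($50)): balance=$857.11 total_interest=$7.11

Answer: 857.11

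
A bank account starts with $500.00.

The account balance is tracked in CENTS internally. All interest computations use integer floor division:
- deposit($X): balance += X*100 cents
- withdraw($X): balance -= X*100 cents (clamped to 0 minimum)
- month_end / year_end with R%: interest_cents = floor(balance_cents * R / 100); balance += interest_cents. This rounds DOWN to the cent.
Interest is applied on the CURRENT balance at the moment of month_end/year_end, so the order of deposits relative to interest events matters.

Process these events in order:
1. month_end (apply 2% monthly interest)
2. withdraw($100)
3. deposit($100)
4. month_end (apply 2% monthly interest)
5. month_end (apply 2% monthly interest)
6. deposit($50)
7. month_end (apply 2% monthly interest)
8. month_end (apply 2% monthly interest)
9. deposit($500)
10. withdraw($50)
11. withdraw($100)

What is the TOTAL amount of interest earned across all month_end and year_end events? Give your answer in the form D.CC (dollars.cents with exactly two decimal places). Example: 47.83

After 1 (month_end (apply 2% monthly interest)): balance=$510.00 total_interest=$10.00
After 2 (withdraw($100)): balance=$410.00 total_interest=$10.00
After 3 (deposit($100)): balance=$510.00 total_interest=$10.00
After 4 (month_end (apply 2% monthly interest)): balance=$520.20 total_interest=$20.20
After 5 (month_end (apply 2% monthly interest)): balance=$530.60 total_interest=$30.60
After 6 (deposit($50)): balance=$580.60 total_interest=$30.60
After 7 (month_end (apply 2% monthly interest)): balance=$592.21 total_interest=$42.21
After 8 (month_end (apply 2% monthly interest)): balance=$604.05 total_interest=$54.05
After 9 (deposit($500)): balance=$1104.05 total_interest=$54.05
After 10 (withdraw($50)): balance=$1054.05 total_interest=$54.05
After 11 (withdraw($100)): balance=$954.05 total_interest=$54.05

Answer: 54.05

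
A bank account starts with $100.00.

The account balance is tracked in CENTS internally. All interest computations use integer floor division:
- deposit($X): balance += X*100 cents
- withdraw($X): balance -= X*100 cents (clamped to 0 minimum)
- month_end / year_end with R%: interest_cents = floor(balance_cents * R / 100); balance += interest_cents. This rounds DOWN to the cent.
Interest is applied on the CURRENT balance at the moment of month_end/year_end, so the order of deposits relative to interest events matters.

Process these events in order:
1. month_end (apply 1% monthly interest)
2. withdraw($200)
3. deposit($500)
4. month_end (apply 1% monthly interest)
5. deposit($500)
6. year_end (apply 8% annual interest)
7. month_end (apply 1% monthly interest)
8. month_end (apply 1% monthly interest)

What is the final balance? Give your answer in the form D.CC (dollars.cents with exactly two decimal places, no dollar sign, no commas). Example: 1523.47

Answer: 1107.21

Derivation:
After 1 (month_end (apply 1% monthly interest)): balance=$101.00 total_interest=$1.00
After 2 (withdraw($200)): balance=$0.00 total_interest=$1.00
After 3 (deposit($500)): balance=$500.00 total_interest=$1.00
After 4 (month_end (apply 1% monthly interest)): balance=$505.00 total_interest=$6.00
After 5 (deposit($500)): balance=$1005.00 total_interest=$6.00
After 6 (year_end (apply 8% annual interest)): balance=$1085.40 total_interest=$86.40
After 7 (month_end (apply 1% monthly interest)): balance=$1096.25 total_interest=$97.25
After 8 (month_end (apply 1% monthly interest)): balance=$1107.21 total_interest=$108.21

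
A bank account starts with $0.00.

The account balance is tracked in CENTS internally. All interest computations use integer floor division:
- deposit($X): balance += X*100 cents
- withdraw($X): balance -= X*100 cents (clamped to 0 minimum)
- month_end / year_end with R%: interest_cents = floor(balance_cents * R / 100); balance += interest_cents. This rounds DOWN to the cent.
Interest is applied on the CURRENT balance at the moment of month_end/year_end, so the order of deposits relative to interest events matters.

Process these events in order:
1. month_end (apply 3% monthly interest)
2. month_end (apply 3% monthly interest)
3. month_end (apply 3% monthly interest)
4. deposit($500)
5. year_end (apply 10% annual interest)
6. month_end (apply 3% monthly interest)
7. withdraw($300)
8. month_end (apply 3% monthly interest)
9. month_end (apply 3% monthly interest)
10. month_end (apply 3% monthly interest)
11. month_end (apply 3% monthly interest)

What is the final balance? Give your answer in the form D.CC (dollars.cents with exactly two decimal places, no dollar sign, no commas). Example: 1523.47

After 1 (month_end (apply 3% monthly interest)): balance=$0.00 total_interest=$0.00
After 2 (month_end (apply 3% monthly interest)): balance=$0.00 total_interest=$0.00
After 3 (month_end (apply 3% monthly interest)): balance=$0.00 total_interest=$0.00
After 4 (deposit($500)): balance=$500.00 total_interest=$0.00
After 5 (year_end (apply 10% annual interest)): balance=$550.00 total_interest=$50.00
After 6 (month_end (apply 3% monthly interest)): balance=$566.50 total_interest=$66.50
After 7 (withdraw($300)): balance=$266.50 total_interest=$66.50
After 8 (month_end (apply 3% monthly interest)): balance=$274.49 total_interest=$74.49
After 9 (month_end (apply 3% monthly interest)): balance=$282.72 total_interest=$82.72
After 10 (month_end (apply 3% monthly interest)): balance=$291.20 total_interest=$91.20
After 11 (month_end (apply 3% monthly interest)): balance=$299.93 total_interest=$99.93

Answer: 299.93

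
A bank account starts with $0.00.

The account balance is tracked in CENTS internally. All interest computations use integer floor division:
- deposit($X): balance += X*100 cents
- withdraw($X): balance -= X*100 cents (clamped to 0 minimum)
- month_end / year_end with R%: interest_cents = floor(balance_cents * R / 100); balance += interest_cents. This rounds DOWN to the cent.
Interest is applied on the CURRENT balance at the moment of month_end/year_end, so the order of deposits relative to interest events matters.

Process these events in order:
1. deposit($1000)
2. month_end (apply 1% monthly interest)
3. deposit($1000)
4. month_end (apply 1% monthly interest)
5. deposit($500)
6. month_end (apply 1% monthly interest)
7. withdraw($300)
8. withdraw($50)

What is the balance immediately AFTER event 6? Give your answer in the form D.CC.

After 1 (deposit($1000)): balance=$1000.00 total_interest=$0.00
After 2 (month_end (apply 1% monthly interest)): balance=$1010.00 total_interest=$10.00
After 3 (deposit($1000)): balance=$2010.00 total_interest=$10.00
After 4 (month_end (apply 1% monthly interest)): balance=$2030.10 total_interest=$30.10
After 5 (deposit($500)): balance=$2530.10 total_interest=$30.10
After 6 (month_end (apply 1% monthly interest)): balance=$2555.40 total_interest=$55.40

Answer: 2555.40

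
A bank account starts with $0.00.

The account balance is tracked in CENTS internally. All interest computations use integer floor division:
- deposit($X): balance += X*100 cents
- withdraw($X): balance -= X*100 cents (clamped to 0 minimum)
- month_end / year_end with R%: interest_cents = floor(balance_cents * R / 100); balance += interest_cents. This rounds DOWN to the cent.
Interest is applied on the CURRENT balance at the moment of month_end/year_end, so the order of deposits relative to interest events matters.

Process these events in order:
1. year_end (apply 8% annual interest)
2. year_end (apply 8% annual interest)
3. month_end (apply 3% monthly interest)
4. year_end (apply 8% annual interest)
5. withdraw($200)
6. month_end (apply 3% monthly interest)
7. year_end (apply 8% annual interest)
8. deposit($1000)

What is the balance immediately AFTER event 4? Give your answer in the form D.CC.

After 1 (year_end (apply 8% annual interest)): balance=$0.00 total_interest=$0.00
After 2 (year_end (apply 8% annual interest)): balance=$0.00 total_interest=$0.00
After 3 (month_end (apply 3% monthly interest)): balance=$0.00 total_interest=$0.00
After 4 (year_end (apply 8% annual interest)): balance=$0.00 total_interest=$0.00

Answer: 0.00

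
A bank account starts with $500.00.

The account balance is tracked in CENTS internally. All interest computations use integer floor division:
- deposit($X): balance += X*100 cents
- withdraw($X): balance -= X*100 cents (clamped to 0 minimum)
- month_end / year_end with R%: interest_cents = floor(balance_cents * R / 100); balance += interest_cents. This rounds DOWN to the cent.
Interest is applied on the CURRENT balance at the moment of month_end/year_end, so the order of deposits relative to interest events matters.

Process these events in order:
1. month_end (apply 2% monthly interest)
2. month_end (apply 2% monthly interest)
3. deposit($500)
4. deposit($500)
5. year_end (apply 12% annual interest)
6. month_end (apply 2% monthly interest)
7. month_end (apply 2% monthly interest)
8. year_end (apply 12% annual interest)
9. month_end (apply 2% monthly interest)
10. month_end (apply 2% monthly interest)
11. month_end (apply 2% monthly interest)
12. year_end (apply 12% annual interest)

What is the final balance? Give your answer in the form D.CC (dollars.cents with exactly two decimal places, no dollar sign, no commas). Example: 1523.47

After 1 (month_end (apply 2% monthly interest)): balance=$510.00 total_interest=$10.00
After 2 (month_end (apply 2% monthly interest)): balance=$520.20 total_interest=$20.20
After 3 (deposit($500)): balance=$1020.20 total_interest=$20.20
After 4 (deposit($500)): balance=$1520.20 total_interest=$20.20
After 5 (year_end (apply 12% annual interest)): balance=$1702.62 total_interest=$202.62
After 6 (month_end (apply 2% monthly interest)): balance=$1736.67 total_interest=$236.67
After 7 (month_end (apply 2% monthly interest)): balance=$1771.40 total_interest=$271.40
After 8 (year_end (apply 12% annual interest)): balance=$1983.96 total_interest=$483.96
After 9 (month_end (apply 2% monthly interest)): balance=$2023.63 total_interest=$523.63
After 10 (month_end (apply 2% monthly interest)): balance=$2064.10 total_interest=$564.10
After 11 (month_end (apply 2% monthly interest)): balance=$2105.38 total_interest=$605.38
After 12 (year_end (apply 12% annual interest)): balance=$2358.02 total_interest=$858.02

Answer: 2358.02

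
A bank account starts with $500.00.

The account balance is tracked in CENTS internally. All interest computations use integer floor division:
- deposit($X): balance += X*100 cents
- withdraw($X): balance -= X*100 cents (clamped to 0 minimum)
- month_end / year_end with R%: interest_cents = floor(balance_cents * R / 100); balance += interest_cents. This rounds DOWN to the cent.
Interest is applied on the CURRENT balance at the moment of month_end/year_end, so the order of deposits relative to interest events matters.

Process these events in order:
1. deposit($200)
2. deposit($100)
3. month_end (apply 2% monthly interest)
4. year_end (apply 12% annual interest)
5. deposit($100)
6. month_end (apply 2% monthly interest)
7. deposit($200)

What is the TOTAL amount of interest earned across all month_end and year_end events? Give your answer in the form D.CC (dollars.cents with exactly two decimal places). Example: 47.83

Answer: 134.19

Derivation:
After 1 (deposit($200)): balance=$700.00 total_interest=$0.00
After 2 (deposit($100)): balance=$800.00 total_interest=$0.00
After 3 (month_end (apply 2% monthly interest)): balance=$816.00 total_interest=$16.00
After 4 (year_end (apply 12% annual interest)): balance=$913.92 total_interest=$113.92
After 5 (deposit($100)): balance=$1013.92 total_interest=$113.92
After 6 (month_end (apply 2% monthly interest)): balance=$1034.19 total_interest=$134.19
After 7 (deposit($200)): balance=$1234.19 total_interest=$134.19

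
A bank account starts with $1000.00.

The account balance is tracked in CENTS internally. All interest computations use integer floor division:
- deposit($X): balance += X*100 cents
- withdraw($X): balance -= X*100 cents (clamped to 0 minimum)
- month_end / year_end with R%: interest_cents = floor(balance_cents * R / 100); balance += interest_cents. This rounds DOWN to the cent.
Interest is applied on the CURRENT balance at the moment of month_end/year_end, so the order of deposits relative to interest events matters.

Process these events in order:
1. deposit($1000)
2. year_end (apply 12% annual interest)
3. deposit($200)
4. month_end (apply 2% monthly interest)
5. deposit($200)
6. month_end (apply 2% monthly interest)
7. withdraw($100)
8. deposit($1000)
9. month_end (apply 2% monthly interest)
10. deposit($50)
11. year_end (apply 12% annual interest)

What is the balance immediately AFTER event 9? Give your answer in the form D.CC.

After 1 (deposit($1000)): balance=$2000.00 total_interest=$0.00
After 2 (year_end (apply 12% annual interest)): balance=$2240.00 total_interest=$240.00
After 3 (deposit($200)): balance=$2440.00 total_interest=$240.00
After 4 (month_end (apply 2% monthly interest)): balance=$2488.80 total_interest=$288.80
After 5 (deposit($200)): balance=$2688.80 total_interest=$288.80
After 6 (month_end (apply 2% monthly interest)): balance=$2742.57 total_interest=$342.57
After 7 (withdraw($100)): balance=$2642.57 total_interest=$342.57
After 8 (deposit($1000)): balance=$3642.57 total_interest=$342.57
After 9 (month_end (apply 2% monthly interest)): balance=$3715.42 total_interest=$415.42

Answer: 3715.42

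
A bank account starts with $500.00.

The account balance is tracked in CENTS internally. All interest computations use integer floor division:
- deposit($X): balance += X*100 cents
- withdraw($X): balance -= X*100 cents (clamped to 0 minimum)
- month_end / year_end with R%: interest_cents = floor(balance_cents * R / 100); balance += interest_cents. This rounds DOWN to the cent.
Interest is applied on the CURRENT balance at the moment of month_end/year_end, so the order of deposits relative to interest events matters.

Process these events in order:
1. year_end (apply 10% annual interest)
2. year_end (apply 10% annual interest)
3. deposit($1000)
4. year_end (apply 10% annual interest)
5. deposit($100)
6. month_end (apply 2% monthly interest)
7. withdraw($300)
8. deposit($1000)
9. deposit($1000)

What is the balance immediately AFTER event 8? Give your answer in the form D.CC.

Answer: 2602.81

Derivation:
After 1 (year_end (apply 10% annual interest)): balance=$550.00 total_interest=$50.00
After 2 (year_end (apply 10% annual interest)): balance=$605.00 total_interest=$105.00
After 3 (deposit($1000)): balance=$1605.00 total_interest=$105.00
After 4 (year_end (apply 10% annual interest)): balance=$1765.50 total_interest=$265.50
After 5 (deposit($100)): balance=$1865.50 total_interest=$265.50
After 6 (month_end (apply 2% monthly interest)): balance=$1902.81 total_interest=$302.81
After 7 (withdraw($300)): balance=$1602.81 total_interest=$302.81
After 8 (deposit($1000)): balance=$2602.81 total_interest=$302.81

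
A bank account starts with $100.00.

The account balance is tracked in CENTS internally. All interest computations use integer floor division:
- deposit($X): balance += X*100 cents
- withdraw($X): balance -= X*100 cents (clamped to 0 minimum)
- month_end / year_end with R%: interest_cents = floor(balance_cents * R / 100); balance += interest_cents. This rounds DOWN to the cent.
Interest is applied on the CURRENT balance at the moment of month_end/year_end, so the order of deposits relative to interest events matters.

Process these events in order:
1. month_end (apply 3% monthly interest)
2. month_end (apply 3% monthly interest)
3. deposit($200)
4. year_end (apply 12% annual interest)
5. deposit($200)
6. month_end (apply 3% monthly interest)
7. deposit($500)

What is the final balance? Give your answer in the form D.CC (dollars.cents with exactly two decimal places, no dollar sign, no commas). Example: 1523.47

After 1 (month_end (apply 3% monthly interest)): balance=$103.00 total_interest=$3.00
After 2 (month_end (apply 3% monthly interest)): balance=$106.09 total_interest=$6.09
After 3 (deposit($200)): balance=$306.09 total_interest=$6.09
After 4 (year_end (apply 12% annual interest)): balance=$342.82 total_interest=$42.82
After 5 (deposit($200)): balance=$542.82 total_interest=$42.82
After 6 (month_end (apply 3% monthly interest)): balance=$559.10 total_interest=$59.10
After 7 (deposit($500)): balance=$1059.10 total_interest=$59.10

Answer: 1059.10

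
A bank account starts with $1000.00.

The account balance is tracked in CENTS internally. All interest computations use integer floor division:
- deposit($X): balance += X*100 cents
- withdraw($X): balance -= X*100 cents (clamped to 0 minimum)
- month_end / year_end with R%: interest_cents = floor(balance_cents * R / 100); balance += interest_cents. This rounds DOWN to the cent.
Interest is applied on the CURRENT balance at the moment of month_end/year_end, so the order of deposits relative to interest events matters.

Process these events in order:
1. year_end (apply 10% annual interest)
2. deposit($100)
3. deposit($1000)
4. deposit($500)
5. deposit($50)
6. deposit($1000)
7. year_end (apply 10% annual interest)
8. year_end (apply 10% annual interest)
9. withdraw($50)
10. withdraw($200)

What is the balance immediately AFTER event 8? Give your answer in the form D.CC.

Answer: 4537.50

Derivation:
After 1 (year_end (apply 10% annual interest)): balance=$1100.00 total_interest=$100.00
After 2 (deposit($100)): balance=$1200.00 total_interest=$100.00
After 3 (deposit($1000)): balance=$2200.00 total_interest=$100.00
After 4 (deposit($500)): balance=$2700.00 total_interest=$100.00
After 5 (deposit($50)): balance=$2750.00 total_interest=$100.00
After 6 (deposit($1000)): balance=$3750.00 total_interest=$100.00
After 7 (year_end (apply 10% annual interest)): balance=$4125.00 total_interest=$475.00
After 8 (year_end (apply 10% annual interest)): balance=$4537.50 total_interest=$887.50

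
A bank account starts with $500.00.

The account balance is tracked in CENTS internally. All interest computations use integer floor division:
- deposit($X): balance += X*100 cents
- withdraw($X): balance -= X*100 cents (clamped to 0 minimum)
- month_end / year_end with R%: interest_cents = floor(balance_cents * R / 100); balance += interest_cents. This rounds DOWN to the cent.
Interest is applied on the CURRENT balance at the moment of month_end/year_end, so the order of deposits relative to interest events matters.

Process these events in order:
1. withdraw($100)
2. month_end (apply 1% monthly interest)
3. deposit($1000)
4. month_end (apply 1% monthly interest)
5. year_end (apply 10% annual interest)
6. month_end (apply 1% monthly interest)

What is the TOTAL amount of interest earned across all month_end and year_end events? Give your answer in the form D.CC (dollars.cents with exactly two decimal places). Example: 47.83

After 1 (withdraw($100)): balance=$400.00 total_interest=$0.00
After 2 (month_end (apply 1% monthly interest)): balance=$404.00 total_interest=$4.00
After 3 (deposit($1000)): balance=$1404.00 total_interest=$4.00
After 4 (month_end (apply 1% monthly interest)): balance=$1418.04 total_interest=$18.04
After 5 (year_end (apply 10% annual interest)): balance=$1559.84 total_interest=$159.84
After 6 (month_end (apply 1% monthly interest)): balance=$1575.43 total_interest=$175.43

Answer: 175.43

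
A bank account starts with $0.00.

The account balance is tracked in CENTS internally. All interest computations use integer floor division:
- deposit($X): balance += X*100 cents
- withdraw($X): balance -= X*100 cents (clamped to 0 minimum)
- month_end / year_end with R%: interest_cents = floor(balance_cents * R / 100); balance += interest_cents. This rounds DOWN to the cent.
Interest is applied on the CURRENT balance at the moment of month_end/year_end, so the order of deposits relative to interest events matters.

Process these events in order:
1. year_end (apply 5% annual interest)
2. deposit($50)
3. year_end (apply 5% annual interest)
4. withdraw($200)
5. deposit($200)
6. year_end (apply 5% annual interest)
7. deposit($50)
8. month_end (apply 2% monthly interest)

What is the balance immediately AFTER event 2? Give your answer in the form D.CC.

After 1 (year_end (apply 5% annual interest)): balance=$0.00 total_interest=$0.00
After 2 (deposit($50)): balance=$50.00 total_interest=$0.00

Answer: 50.00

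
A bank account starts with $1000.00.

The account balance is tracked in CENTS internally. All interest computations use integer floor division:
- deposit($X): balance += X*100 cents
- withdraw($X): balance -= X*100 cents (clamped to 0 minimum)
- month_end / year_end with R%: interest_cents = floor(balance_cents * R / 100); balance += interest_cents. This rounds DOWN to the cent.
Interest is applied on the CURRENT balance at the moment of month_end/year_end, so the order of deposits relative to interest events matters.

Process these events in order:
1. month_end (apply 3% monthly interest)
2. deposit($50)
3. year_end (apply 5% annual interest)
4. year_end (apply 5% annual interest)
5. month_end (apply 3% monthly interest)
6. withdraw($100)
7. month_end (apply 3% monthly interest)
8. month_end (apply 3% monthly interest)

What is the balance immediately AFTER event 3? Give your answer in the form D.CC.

Answer: 1134.00

Derivation:
After 1 (month_end (apply 3% monthly interest)): balance=$1030.00 total_interest=$30.00
After 2 (deposit($50)): balance=$1080.00 total_interest=$30.00
After 3 (year_end (apply 5% annual interest)): balance=$1134.00 total_interest=$84.00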